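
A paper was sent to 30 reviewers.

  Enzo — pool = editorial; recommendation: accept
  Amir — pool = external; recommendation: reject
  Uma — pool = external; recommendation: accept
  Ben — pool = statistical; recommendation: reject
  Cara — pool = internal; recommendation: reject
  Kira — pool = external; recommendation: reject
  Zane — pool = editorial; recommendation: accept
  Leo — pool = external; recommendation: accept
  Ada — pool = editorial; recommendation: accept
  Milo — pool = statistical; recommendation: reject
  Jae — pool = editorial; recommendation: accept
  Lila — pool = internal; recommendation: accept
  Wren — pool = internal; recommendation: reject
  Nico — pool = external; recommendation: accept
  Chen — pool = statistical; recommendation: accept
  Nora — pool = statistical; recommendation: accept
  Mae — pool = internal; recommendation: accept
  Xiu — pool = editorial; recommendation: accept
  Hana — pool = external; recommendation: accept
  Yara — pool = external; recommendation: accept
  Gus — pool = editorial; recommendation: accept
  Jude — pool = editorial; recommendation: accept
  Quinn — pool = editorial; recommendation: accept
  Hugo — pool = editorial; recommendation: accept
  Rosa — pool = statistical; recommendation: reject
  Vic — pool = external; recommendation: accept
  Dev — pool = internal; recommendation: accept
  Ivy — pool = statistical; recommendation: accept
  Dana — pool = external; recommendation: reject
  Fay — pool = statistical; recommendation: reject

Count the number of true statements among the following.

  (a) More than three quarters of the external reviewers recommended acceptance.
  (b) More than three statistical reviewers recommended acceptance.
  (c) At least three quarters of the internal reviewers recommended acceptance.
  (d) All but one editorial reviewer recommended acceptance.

(a) external: |A| = 9, |A ∩ B| = 6; needs |A ∩ B| / |A| > 3/4 — false.
(b) statistical: |A| = 7, |A ∩ B| = 3; needs |A ∩ B| > 3 — false.
(c) internal: |A| = 5, |A ∩ B| = 3; needs |A ∩ B| / |A| ≥ 3/4 — false.
(d) editorial: |A| = 9, |A ∩ B| = 9; needs |A ∖ B| = 1 — false.

0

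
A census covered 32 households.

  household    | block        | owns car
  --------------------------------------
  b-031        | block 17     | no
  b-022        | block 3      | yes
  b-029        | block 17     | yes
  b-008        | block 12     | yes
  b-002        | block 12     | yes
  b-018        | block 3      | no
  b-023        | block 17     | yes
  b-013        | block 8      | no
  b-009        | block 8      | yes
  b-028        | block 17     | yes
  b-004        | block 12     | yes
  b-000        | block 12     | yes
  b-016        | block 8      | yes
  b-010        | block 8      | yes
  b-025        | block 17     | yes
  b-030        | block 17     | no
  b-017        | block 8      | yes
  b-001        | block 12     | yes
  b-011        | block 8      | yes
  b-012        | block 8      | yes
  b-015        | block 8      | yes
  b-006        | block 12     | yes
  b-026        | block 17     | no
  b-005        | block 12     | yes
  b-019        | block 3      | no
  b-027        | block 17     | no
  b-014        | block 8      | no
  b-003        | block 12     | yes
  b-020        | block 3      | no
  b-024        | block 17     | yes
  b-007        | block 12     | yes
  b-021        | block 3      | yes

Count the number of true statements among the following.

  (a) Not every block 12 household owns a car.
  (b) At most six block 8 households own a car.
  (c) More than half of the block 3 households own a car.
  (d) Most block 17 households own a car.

1

(a) block 12: |A| = 9, |A ∩ B| = 9; needs A ⊄ B (|A ∖ B| ≥ 1) — false.
(b) block 8: |A| = 9, |A ∩ B| = 7; needs |A ∩ B| ≤ 6 — false.
(c) block 3: |A| = 5, |A ∩ B| = 2; needs |A ∩ B| > |A ∖ B| — false.
(d) block 17: |A| = 9, |A ∩ B| = 5; needs |A ∩ B| > |A ∖ B| — true.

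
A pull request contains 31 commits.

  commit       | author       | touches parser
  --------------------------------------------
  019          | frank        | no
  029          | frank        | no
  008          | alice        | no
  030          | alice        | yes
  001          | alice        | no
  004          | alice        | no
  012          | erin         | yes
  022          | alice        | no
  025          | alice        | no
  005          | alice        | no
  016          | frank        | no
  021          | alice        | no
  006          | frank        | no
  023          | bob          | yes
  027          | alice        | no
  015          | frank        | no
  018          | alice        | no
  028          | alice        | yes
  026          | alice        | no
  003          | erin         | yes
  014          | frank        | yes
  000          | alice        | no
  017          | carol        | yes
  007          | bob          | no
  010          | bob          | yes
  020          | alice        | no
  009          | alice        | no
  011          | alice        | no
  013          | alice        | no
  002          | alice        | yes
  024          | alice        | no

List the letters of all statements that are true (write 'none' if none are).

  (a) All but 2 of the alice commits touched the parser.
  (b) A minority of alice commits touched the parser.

|A| = 19, |A ∩ B| = 3, |A ∖ B| = 16.
(a) |A ∖ B| = 2: fails.
(b) |A ∩ B| < |A ∖ B|: holds.

(b)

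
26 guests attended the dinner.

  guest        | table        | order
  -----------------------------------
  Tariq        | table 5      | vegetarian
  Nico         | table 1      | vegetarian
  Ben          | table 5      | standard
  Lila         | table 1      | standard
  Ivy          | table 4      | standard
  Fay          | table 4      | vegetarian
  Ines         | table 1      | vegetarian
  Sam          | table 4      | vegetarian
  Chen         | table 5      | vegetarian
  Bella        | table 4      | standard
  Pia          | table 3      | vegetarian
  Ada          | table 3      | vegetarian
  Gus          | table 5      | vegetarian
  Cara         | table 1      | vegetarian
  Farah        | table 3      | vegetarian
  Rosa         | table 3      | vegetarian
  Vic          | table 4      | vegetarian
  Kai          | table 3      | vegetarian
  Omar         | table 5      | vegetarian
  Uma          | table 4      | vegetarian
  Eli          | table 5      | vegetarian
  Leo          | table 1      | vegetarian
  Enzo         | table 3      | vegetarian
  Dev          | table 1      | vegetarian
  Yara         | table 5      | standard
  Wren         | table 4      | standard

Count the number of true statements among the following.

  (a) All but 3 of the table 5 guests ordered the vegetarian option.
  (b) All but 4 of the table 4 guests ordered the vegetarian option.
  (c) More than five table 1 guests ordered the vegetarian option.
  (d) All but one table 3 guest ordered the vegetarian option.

(a) table 5: |A| = 7, |A ∩ B| = 5; needs |A ∖ B| = 3 — false.
(b) table 4: |A| = 7, |A ∩ B| = 4; needs |A ∖ B| = 4 — false.
(c) table 1: |A| = 6, |A ∩ B| = 5; needs |A ∩ B| > 5 — false.
(d) table 3: |A| = 6, |A ∩ B| = 6; needs |A ∖ B| = 1 — false.

0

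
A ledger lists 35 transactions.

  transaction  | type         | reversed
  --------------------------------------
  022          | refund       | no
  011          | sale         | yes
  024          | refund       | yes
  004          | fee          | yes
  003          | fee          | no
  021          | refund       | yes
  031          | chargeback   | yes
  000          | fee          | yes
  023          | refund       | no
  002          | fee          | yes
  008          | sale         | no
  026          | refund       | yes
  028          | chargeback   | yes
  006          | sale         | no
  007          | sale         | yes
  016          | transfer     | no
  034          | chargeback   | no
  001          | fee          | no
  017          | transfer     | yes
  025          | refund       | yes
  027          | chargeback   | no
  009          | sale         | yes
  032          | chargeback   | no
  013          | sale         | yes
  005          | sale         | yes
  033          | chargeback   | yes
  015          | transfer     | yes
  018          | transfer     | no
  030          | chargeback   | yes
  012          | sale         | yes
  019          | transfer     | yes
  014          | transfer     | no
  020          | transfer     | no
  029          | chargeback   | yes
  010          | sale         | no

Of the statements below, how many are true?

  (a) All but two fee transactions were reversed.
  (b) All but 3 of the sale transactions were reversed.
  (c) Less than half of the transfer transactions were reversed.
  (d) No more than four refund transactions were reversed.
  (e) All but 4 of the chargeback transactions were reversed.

(a) fee: |A| = 5, |A ∩ B| = 3; needs |A ∖ B| = 2 — true.
(b) sale: |A| = 9, |A ∩ B| = 6; needs |A ∖ B| = 3 — true.
(c) transfer: |A| = 7, |A ∩ B| = 3; needs |A ∩ B| < |A ∖ B| — true.
(d) refund: |A| = 6, |A ∩ B| = 4; needs |A ∩ B| ≤ 4 — true.
(e) chargeback: |A| = 8, |A ∩ B| = 5; needs |A ∖ B| = 4 — false.

4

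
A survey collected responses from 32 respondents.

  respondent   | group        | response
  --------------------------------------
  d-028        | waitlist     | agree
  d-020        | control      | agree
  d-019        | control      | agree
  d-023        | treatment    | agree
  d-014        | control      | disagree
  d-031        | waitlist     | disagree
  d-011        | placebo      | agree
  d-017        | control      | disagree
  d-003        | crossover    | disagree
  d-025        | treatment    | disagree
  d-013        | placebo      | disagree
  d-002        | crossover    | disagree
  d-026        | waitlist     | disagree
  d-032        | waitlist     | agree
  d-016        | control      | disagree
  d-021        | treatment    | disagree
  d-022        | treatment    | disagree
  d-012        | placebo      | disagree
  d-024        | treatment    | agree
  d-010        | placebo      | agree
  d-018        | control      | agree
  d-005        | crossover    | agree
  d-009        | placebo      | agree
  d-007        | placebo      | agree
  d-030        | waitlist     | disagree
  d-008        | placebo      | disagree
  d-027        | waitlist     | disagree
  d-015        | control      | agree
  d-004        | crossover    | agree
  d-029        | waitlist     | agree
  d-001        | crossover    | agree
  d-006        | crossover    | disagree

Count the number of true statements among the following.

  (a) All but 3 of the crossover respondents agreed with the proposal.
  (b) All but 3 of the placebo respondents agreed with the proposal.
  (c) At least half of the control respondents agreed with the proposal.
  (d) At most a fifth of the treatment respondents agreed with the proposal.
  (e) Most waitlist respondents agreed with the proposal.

(a) crossover: |A| = 6, |A ∩ B| = 3; needs |A ∖ B| = 3 — true.
(b) placebo: |A| = 7, |A ∩ B| = 4; needs |A ∖ B| = 3 — true.
(c) control: |A| = 7, |A ∩ B| = 4; needs |A ∩ B| ≥ |A ∖ B| — true.
(d) treatment: |A| = 5, |A ∩ B| = 2; needs |A ∩ B| / |A| ≤ 1/5 — false.
(e) waitlist: |A| = 7, |A ∩ B| = 3; needs |A ∩ B| > |A ∖ B| — false.

3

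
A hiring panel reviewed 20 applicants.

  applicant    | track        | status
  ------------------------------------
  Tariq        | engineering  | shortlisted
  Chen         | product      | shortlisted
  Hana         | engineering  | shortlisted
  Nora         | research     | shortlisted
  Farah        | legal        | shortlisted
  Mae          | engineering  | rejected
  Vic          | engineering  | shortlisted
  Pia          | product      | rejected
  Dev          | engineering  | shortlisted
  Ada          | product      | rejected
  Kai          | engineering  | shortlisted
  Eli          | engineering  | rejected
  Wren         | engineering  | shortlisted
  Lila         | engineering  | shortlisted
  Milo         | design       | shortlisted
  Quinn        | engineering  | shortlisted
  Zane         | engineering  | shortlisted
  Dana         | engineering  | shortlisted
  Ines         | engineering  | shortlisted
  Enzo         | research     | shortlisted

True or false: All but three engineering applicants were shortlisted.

Truth condition: |A ∖ B| = 3.
A (the restrictor) = {Tariq, Hana, Mae, Vic, Dev, Kai, Eli, Wren, Lila, Quinn, Zane, Dana, Ines}, |A| = 13.
A ∖ B = {Mae, Eli}, so |A ∖ B| = 2.
|A ∖ B| = 2, so the statement is false.

False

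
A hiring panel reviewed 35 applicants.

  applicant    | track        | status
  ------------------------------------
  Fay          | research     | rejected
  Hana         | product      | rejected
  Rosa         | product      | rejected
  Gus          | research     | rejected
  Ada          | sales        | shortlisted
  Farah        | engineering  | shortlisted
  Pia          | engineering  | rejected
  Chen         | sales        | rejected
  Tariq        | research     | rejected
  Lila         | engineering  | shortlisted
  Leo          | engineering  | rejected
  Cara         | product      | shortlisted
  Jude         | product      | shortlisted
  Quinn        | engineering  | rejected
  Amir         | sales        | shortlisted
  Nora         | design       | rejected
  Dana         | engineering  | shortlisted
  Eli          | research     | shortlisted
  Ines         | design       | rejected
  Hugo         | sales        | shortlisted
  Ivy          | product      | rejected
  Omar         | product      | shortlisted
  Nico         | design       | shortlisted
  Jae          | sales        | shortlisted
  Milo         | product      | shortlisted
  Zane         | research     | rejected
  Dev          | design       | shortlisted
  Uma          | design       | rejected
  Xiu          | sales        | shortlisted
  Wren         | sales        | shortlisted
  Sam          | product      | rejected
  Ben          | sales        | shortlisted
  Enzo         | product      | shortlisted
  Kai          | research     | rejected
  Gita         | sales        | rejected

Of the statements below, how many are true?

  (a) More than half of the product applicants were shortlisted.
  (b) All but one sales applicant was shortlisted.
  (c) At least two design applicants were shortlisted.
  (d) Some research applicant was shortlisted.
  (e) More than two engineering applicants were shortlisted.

(a) product: |A| = 9, |A ∩ B| = 5; needs |A ∩ B| > |A ∖ B| — true.
(b) sales: |A| = 9, |A ∩ B| = 7; needs |A ∖ B| = 1 — false.
(c) design: |A| = 5, |A ∩ B| = 2; needs |A ∩ B| ≥ 2 — true.
(d) research: |A| = 6, |A ∩ B| = 1; needs A ∩ B ≠ ∅ (|A ∩ B| ≥ 1) — true.
(e) engineering: |A| = 6, |A ∩ B| = 3; needs |A ∩ B| > 2 — true.

4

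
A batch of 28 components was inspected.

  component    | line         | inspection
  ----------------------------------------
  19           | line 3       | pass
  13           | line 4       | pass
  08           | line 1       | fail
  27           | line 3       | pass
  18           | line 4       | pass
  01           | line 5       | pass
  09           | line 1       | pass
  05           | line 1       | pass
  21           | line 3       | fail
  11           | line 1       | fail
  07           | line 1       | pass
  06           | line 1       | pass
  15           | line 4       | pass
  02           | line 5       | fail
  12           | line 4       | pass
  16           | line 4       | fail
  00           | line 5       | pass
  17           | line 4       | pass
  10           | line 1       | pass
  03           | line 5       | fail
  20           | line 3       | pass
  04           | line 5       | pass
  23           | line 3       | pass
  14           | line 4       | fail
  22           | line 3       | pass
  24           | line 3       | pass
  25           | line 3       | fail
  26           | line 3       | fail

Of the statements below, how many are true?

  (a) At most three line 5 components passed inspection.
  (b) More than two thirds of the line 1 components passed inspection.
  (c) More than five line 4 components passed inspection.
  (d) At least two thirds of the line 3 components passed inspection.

3

(a) line 5: |A| = 5, |A ∩ B| = 3; needs |A ∩ B| ≤ 3 — true.
(b) line 1: |A| = 7, |A ∩ B| = 5; needs |A ∩ B| / |A| > 2/3 — true.
(c) line 4: |A| = 7, |A ∩ B| = 5; needs |A ∩ B| > 5 — false.
(d) line 3: |A| = 9, |A ∩ B| = 6; needs |A ∩ B| / |A| ≥ 2/3 — true.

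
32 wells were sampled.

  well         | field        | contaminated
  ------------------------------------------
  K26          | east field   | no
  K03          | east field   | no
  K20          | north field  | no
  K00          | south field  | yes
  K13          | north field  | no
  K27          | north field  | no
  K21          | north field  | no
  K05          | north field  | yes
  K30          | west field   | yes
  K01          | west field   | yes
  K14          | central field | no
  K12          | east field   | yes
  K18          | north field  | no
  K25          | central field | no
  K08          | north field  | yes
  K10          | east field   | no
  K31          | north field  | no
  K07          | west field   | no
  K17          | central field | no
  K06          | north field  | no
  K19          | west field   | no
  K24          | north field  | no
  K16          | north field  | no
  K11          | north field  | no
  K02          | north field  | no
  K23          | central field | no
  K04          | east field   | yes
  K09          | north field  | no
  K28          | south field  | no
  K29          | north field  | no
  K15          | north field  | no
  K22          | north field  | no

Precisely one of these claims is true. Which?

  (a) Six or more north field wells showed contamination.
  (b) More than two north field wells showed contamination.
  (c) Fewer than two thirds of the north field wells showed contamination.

|A| = 17, |A ∩ B| = 2, |A ∖ B| = 15.
(a) requires |A ∩ B| ≥ 6: false.
(b) requires |A ∩ B| > 2: false.
(c) requires |A ∩ B| / |A| < 2/3: true.

(c)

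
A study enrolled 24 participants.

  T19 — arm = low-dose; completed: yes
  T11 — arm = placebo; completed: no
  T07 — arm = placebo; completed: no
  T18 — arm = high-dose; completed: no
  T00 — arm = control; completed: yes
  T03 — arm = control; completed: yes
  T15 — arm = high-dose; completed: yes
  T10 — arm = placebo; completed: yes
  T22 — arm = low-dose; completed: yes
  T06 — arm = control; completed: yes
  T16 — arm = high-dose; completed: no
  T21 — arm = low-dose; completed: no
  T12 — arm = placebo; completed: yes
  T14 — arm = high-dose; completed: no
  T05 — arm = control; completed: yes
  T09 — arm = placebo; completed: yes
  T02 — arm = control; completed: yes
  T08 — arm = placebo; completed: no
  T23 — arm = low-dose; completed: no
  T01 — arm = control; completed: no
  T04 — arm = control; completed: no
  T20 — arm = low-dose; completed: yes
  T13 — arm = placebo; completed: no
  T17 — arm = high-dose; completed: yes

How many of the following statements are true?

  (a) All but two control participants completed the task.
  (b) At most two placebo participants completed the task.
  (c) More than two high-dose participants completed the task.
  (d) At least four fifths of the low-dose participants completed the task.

(a) control: |A| = 7, |A ∩ B| = 5; needs |A ∖ B| = 2 — true.
(b) placebo: |A| = 7, |A ∩ B| = 3; needs |A ∩ B| ≤ 2 — false.
(c) high-dose: |A| = 5, |A ∩ B| = 2; needs |A ∩ B| > 2 — false.
(d) low-dose: |A| = 5, |A ∩ B| = 3; needs |A ∩ B| / |A| ≥ 4/5 — false.

1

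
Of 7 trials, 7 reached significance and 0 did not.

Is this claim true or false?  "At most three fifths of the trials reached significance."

False

Truth condition: |A ∩ B| / |A| ≤ 3/5.
|A| = 7, |A ∩ B| = 7, |A ∖ B| = 0.
|A ∩ B|/|A| = 7/7, so the statement is false.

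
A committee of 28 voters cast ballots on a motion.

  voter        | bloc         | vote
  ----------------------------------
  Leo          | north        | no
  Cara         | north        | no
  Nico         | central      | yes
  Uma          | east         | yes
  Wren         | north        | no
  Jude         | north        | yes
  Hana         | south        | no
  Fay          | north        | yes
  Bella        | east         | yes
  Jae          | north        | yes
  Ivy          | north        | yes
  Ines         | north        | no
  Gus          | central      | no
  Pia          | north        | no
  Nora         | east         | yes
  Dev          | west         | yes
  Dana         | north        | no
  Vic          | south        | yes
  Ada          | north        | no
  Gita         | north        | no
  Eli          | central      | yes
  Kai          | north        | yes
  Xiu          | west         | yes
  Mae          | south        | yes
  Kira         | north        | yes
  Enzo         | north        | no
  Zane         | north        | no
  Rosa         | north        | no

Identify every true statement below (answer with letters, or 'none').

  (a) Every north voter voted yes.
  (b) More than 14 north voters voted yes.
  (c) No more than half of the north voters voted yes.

(c)

|A| = 17, |A ∩ B| = 6, |A ∖ B| = 11.
(a) A ⊆ B, i.e. every element of A is in B (|A ∖ B| = 0): fails.
(b) |A ∩ B| > 14: fails.
(c) |A ∩ B| ≤ |A ∖ B|: holds.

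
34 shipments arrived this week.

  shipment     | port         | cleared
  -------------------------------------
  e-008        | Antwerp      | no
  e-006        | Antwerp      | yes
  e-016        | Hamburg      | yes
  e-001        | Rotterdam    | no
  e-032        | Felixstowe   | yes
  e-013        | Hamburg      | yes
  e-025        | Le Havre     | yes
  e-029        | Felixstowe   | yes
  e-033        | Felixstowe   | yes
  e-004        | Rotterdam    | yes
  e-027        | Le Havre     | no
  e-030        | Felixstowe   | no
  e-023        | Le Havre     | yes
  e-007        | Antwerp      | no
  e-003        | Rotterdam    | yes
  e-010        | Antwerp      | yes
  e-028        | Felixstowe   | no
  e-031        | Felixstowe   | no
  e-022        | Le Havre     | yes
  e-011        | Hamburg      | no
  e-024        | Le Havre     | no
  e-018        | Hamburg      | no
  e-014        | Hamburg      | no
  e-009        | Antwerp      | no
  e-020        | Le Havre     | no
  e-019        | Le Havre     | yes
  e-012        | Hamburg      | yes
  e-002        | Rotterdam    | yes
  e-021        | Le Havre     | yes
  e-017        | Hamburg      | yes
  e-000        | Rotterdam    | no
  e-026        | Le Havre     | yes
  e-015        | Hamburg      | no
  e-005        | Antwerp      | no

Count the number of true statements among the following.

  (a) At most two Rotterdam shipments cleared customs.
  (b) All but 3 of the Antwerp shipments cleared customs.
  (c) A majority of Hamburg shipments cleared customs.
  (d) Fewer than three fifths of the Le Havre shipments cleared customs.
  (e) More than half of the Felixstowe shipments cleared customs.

(a) Rotterdam: |A| = 5, |A ∩ B| = 3; needs |A ∩ B| ≤ 2 — false.
(b) Antwerp: |A| = 6, |A ∩ B| = 2; needs |A ∖ B| = 3 — false.
(c) Hamburg: |A| = 8, |A ∩ B| = 4; needs |A ∩ B| > |A ∖ B| — false.
(d) Le Havre: |A| = 9, |A ∩ B| = 6; needs |A ∩ B| / |A| < 3/5 — false.
(e) Felixstowe: |A| = 6, |A ∩ B| = 3; needs |A ∩ B| > |A ∖ B| — false.

0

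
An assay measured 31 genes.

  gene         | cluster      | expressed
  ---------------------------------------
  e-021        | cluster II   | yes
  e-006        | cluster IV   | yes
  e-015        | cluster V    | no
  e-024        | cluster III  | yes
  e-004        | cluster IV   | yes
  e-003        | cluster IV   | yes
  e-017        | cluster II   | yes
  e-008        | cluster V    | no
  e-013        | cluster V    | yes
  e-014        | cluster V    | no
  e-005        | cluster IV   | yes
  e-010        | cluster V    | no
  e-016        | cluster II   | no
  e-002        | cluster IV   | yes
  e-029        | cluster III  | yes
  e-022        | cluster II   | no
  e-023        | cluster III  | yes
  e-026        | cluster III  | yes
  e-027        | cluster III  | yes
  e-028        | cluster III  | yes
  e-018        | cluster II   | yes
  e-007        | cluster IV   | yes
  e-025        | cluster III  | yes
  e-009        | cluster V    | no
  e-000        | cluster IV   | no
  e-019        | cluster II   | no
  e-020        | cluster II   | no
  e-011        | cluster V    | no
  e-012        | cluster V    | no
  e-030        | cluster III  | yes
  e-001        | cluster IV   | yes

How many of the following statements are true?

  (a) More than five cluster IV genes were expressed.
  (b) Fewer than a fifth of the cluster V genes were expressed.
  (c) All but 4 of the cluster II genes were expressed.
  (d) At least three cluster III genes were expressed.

(a) cluster IV: |A| = 8, |A ∩ B| = 7; needs |A ∩ B| > 5 — true.
(b) cluster V: |A| = 8, |A ∩ B| = 1; needs |A ∩ B| / |A| < 1/5 — true.
(c) cluster II: |A| = 7, |A ∩ B| = 3; needs |A ∖ B| = 4 — true.
(d) cluster III: |A| = 8, |A ∩ B| = 8; needs |A ∩ B| ≥ 3 — true.

4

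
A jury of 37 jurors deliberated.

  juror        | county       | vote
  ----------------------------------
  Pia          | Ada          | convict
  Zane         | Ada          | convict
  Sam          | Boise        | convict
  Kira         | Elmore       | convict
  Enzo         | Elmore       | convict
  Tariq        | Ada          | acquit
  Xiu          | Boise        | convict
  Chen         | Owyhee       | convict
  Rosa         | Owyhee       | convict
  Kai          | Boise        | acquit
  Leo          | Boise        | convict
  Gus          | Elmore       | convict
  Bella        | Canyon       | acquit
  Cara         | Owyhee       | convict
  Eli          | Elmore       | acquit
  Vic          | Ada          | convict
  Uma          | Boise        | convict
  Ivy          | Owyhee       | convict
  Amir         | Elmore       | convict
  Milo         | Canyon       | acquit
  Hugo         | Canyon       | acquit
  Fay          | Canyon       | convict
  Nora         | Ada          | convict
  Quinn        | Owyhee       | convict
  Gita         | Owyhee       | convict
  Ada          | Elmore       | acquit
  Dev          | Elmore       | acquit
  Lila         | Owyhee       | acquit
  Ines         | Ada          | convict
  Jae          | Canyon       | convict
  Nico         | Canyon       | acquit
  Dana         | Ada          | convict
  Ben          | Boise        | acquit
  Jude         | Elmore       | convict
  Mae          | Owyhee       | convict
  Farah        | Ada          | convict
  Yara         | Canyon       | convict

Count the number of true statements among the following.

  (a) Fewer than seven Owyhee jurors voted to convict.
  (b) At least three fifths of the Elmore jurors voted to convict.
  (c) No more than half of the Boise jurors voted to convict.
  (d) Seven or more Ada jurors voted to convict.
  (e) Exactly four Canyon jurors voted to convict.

2

(a) Owyhee: |A| = 8, |A ∩ B| = 7; needs |A ∩ B| < 7 — false.
(b) Elmore: |A| = 8, |A ∩ B| = 5; needs |A ∩ B| / |A| ≥ 3/5 — true.
(c) Boise: |A| = 6, |A ∩ B| = 4; needs |A ∩ B| ≤ |A ∖ B| — false.
(d) Ada: |A| = 8, |A ∩ B| = 7; needs |A ∩ B| ≥ 7 — true.
(e) Canyon: |A| = 7, |A ∩ B| = 3; needs |A ∩ B| = 4 — false.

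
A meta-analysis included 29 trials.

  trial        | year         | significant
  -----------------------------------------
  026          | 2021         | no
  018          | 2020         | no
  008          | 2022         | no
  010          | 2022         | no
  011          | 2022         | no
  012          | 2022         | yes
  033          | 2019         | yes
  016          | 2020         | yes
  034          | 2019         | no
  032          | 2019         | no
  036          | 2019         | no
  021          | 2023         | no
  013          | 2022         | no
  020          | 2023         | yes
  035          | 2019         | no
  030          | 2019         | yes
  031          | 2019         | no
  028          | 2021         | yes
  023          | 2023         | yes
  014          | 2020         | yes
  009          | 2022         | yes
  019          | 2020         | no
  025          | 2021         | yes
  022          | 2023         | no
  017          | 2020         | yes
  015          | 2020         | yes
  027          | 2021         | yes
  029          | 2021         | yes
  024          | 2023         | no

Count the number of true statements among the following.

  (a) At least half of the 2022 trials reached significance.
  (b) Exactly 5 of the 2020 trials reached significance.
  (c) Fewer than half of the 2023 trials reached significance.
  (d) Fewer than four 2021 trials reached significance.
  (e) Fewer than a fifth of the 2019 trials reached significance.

(a) 2022: |A| = 6, |A ∩ B| = 2; needs |A ∩ B| ≥ |A ∖ B| — false.
(b) 2020: |A| = 6, |A ∩ B| = 4; needs |A ∩ B| = 5 — false.
(c) 2023: |A| = 5, |A ∩ B| = 2; needs |A ∩ B| < |A ∖ B| — true.
(d) 2021: |A| = 5, |A ∩ B| = 4; needs |A ∩ B| < 4 — false.
(e) 2019: |A| = 7, |A ∩ B| = 2; needs |A ∩ B| / |A| < 1/5 — false.

1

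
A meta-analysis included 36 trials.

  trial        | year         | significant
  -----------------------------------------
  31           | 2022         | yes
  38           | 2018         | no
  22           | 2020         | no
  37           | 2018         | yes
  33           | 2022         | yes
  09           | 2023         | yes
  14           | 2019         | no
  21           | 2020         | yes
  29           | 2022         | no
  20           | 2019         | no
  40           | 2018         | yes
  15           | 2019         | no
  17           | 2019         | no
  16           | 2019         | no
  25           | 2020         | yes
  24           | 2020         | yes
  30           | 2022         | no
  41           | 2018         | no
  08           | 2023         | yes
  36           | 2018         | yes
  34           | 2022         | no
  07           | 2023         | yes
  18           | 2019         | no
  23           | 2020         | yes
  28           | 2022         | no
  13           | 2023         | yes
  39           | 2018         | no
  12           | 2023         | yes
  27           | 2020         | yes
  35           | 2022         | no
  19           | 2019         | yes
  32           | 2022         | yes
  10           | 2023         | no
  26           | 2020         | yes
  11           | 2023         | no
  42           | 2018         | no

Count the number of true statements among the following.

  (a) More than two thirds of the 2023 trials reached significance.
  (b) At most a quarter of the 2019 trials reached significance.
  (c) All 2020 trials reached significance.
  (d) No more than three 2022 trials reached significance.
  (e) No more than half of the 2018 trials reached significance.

(a) 2023: |A| = 7, |A ∩ B| = 5; needs |A ∩ B| / |A| > 2/3 — true.
(b) 2019: |A| = 7, |A ∩ B| = 1; needs |A ∩ B| / |A| ≤ 1/4 — true.
(c) 2020: |A| = 7, |A ∩ B| = 6; needs A ⊆ B, i.e. every element of A is in B (|A ∖ B| = 0) — false.
(d) 2022: |A| = 8, |A ∩ B| = 3; needs |A ∩ B| ≤ 3 — true.
(e) 2018: |A| = 7, |A ∩ B| = 3; needs |A ∩ B| ≤ |A ∖ B| — true.

4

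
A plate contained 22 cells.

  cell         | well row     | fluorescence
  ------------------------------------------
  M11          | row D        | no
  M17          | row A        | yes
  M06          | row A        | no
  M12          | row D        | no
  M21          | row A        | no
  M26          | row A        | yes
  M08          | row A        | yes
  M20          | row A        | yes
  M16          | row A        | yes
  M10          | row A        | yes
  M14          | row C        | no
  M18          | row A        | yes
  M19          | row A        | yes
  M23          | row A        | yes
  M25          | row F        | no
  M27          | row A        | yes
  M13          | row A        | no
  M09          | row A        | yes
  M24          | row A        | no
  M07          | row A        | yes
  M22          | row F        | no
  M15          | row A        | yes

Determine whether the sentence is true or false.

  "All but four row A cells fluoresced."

Truth condition: |A ∖ B| = 4.
|A| = 17, |A ∩ B| = 13, |A ∖ B| = 4.
|A ∖ B| = 4, so the statement is true.

True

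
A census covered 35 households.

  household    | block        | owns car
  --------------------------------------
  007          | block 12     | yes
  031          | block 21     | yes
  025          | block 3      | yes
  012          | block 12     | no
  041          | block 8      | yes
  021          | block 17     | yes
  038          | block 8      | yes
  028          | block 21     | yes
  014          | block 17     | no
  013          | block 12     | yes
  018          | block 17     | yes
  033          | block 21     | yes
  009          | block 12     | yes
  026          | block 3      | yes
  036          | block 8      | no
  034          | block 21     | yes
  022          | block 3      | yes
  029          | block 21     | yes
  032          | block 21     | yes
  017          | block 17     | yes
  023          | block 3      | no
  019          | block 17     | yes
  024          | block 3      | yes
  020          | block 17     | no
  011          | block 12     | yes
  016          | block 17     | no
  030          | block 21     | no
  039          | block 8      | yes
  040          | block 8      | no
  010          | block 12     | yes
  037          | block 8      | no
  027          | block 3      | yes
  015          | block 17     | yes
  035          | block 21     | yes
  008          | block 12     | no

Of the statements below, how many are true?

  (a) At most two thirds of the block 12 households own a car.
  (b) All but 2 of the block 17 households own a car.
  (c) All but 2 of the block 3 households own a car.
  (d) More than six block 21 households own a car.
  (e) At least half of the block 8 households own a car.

2

(a) block 12: |A| = 7, |A ∩ B| = 5; needs |A ∩ B| / |A| ≤ 2/3 — false.
(b) block 17: |A| = 8, |A ∩ B| = 5; needs |A ∖ B| = 2 — false.
(c) block 3: |A| = 6, |A ∩ B| = 5; needs |A ∖ B| = 2 — false.
(d) block 21: |A| = 8, |A ∩ B| = 7; needs |A ∩ B| > 6 — true.
(e) block 8: |A| = 6, |A ∩ B| = 3; needs |A ∩ B| ≥ |A ∖ B| — true.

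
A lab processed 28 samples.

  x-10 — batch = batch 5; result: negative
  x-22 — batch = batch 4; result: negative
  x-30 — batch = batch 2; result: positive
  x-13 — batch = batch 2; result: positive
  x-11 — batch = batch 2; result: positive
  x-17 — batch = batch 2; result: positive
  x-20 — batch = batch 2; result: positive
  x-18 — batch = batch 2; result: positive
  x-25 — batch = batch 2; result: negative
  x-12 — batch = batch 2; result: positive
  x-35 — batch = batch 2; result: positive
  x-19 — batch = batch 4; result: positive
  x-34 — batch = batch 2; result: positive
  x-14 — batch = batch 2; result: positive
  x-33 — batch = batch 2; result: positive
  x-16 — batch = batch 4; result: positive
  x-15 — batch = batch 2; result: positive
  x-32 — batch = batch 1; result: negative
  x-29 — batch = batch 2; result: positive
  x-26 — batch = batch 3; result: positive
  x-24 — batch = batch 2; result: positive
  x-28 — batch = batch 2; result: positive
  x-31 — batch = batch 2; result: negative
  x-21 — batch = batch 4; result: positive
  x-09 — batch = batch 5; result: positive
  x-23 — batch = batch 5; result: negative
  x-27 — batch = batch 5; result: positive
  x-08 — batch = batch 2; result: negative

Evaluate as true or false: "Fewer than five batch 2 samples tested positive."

The determiner here denotes the relation: |A ∩ B| < 5.
|A| = 18, |A ∩ B| = 15, |A ∖ B| = 3.
|A ∩ B| = 15, so the statement is false.

False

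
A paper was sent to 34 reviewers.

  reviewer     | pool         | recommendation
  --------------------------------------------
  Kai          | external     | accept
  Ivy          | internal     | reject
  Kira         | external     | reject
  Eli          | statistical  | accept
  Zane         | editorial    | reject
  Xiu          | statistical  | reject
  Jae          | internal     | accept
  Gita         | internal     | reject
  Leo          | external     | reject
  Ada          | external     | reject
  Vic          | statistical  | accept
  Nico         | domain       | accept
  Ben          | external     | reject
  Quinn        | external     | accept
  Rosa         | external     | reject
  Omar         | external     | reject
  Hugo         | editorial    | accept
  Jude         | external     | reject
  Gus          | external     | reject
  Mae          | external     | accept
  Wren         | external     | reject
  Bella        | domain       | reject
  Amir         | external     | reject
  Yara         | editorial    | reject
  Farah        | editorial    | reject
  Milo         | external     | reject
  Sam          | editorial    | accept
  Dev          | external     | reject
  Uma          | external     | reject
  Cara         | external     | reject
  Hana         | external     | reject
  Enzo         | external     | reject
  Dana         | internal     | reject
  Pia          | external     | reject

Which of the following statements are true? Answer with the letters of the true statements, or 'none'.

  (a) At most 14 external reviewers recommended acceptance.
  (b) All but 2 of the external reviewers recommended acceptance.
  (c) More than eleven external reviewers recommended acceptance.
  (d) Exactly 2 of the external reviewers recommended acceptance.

|A| = 20, |A ∩ B| = 3, |A ∖ B| = 17.
(a) |A ∩ B| ≤ 14: holds.
(b) |A ∖ B| = 2: fails.
(c) |A ∩ B| > 11: fails.
(d) |A ∩ B| = 2: fails.

(a)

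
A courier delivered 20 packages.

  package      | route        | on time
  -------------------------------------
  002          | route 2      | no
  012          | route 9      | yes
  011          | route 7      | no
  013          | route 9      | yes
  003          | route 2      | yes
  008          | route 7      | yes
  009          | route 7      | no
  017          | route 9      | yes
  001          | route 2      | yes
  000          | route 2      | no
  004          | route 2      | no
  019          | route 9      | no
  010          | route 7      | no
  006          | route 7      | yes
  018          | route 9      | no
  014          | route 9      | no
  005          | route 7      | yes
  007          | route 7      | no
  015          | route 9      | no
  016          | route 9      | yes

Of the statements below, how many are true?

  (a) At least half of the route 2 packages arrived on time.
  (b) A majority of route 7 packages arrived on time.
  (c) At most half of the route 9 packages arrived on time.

1

(a) route 2: |A| = 5, |A ∩ B| = 2; needs |A ∩ B| ≥ |A ∖ B| — false.
(b) route 7: |A| = 7, |A ∩ B| = 3; needs |A ∩ B| > |A ∖ B| — false.
(c) route 9: |A| = 8, |A ∩ B| = 4; needs |A ∩ B| ≤ |A ∖ B| — true.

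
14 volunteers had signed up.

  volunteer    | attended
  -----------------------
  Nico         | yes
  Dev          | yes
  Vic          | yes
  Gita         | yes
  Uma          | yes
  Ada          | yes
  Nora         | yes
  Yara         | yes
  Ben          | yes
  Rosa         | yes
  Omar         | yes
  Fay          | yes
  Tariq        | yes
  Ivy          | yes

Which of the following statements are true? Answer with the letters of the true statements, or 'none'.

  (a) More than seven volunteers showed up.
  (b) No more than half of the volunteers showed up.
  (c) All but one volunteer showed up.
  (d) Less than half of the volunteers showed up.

(a)

|A| = 14, |A ∩ B| = 14, |A ∖ B| = 0.
(a) |A ∩ B| > 7: holds.
(b) |A ∩ B| ≤ |A ∖ B|: fails.
(c) |A ∖ B| = 1: fails.
(d) |A ∩ B| < |A ∖ B|: fails.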